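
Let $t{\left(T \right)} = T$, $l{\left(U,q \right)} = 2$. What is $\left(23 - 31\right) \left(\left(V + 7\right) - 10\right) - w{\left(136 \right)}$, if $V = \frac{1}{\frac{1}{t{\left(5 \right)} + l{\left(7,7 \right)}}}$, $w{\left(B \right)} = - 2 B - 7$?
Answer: $247$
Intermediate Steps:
$w{\left(B \right)} = -7 - 2 B$
$V = 7$ ($V = \frac{1}{\frac{1}{5 + 2}} = \frac{1}{\frac{1}{7}} = 7$)
$\left(23 - 31\right) \left(\left(V + 7\right) - 10\right) - w{\left(136 \right)} = \left(23 - 31\right) \left(\left(7 + 7\right) - 10\right) - \left(-7 - 272\right) = - 8 \left(14 - 10\right) - \left(-7 - 272\right) = \left(-8\right) 4 - -279 = -32 + 279 = 247$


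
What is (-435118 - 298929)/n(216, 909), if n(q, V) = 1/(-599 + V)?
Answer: -227554570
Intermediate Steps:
(-435118 - 298929)/n(216, 909) = (-435118 - 298929)/(1/(-599 + 909)) = -734047/(1/310) = -734047/1/310 = -734047*310 = -227554570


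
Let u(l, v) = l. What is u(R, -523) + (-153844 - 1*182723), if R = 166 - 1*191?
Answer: -336592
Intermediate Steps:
R = -25 (R = 166 - 191 = -25)
u(R, -523) + (-153844 - 1*182723) = -25 + (-153844 - 1*182723) = -25 + (-153844 - 182723) = -25 - 336567 = -336592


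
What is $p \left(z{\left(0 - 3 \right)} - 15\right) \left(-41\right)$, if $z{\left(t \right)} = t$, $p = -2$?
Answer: $-1476$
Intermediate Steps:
$p \left(z{\left(0 - 3 \right)} - 15\right) \left(-41\right) = - 2 \left(\left(0 - 3\right) - 15\right) \left(-41\right) = - 2 \left(-3 - 15\right) \left(-41\right) = \left(-2\right) \left(-18\right) \left(-41\right) = 36 \left(-41\right) = -1476$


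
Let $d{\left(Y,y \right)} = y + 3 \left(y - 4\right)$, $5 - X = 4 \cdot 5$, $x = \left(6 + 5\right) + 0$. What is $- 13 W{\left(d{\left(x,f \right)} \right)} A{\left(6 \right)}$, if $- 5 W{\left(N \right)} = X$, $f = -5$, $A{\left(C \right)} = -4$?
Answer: $156$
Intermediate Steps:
$x = 11$ ($x = 11 + 0 = 11$)
$X = -15$ ($X = 5 - 4 \cdot 5 = 5 - 20 = -15$)
$d{\left(Y,y \right)} = -12 + 4 y$ ($d{\left(Y,y \right)} = y + 3 \left(-4 + y\right) = y + \left(-12 + 3 y\right) = -12 + 4 y$)
$W{\left(N \right)} = 3$ ($W{\left(N \right)} = \left(- \frac{1}{5}\right) \left(-15\right) = 3$)
$- 13 W{\left(d{\left(x,f \right)} \right)} A{\left(6 \right)} = \left(-13\right) 3 \left(-4\right) = \left(-39\right) \left(-4\right) = 156$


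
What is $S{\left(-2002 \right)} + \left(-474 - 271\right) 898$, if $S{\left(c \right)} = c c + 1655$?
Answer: $3340649$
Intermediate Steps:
$S{\left(c \right)} = 1655 + c^{2}$ ($S{\left(c \right)} = c^{2} + 1655 = 1655 + c^{2}$)
$S{\left(-2002 \right)} + \left(-474 - 271\right) 898 = \left(1655 + \left(-2002\right)^{2}\right) + \left(-474 - 271\right) 898 = \left(1655 + 4008004\right) - 669010 = 4009659 - 669010 = 3340649$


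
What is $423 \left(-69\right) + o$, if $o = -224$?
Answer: $-29411$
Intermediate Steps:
$423 \left(-69\right) + o = 423 \left(-69\right) - 224 = -29187 - 224 = -29411$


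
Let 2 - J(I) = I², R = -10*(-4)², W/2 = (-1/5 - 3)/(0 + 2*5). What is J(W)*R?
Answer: -31808/125 ≈ -254.46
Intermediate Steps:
W = -16/25 (W = 2*((-1/5 - 3)/(0 + 2*5)) = 2*((-1*⅕ - 3)/(0 + 10)) = 2*((-⅕ - 3)/10) = 2*(-16/5*⅒) = 2*(-8/25) = -16/25 ≈ -0.64000)
R = -160 (R = -10*16 = -160)
J(I) = 2 - I²
J(W)*R = (2 - (-16/25)²)*(-160) = (2 - 1*256/625)*(-160) = (2 - 256/625)*(-160) = (994/625)*(-160) = -31808/125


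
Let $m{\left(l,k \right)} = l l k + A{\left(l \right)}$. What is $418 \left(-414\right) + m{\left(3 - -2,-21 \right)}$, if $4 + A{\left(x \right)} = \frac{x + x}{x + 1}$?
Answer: $- \frac{520738}{3} \approx -1.7358 \cdot 10^{5}$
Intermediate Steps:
$A{\left(x \right)} = -4 + \frac{2 x}{1 + x}$ ($A{\left(x \right)} = -4 + \frac{x + x}{x + 1} = -4 + \frac{2 x}{1 + x}$)
$m{\left(l,k \right)} = k l^{2} + \frac{2 \left(-2 - l\right)}{1 + l}$ ($m{\left(l,k \right)} = l l k + \frac{2 \left(-2 - l\right)}{1 + l} = l^{2} k + \frac{2 \left(-2 - l\right)}{1 + l} = k l^{2} + \frac{2 \left(-2 - l\right)}{1 + l}$)
$418 \left(-414\right) + m{\left(3 - -2,-21 \right)} = 418 \left(-414\right) + \frac{-4 - 2 \left(3 - -2\right) - 21 \left(3 - -2\right)^{2} \left(1 + \left(3 - -2\right)\right)}{1 + \left(3 - -2\right)} = -173052 + \frac{-4 - 2 \left(3 + 2\right) - 21 \left(3 + 2\right)^{2} \left(1 + \left(3 + 2\right)\right)}{1 + \left(3 + 2\right)} = -173052 + \frac{-4 - 10 - 21 \cdot 5^{2} \left(1 + 5\right)}{1 + 5} = -173052 + \frac{-4 - 10 - 525 \cdot 6}{6} = -173052 + \frac{-4 - 10 - 3150}{6} = -173052 + \frac{1}{6} \left(-3164\right) = -173052 - \frac{1582}{3} = - \frac{520738}{3}$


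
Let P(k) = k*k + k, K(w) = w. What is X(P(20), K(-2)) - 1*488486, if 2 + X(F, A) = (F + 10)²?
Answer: -303588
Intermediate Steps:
P(k) = k + k² (P(k) = k² + k = k + k²)
X(F, A) = -2 + (10 + F)² (X(F, A) = -2 + (F + 10)² = -2 + (10 + F)²)
X(P(20), K(-2)) - 1*488486 = (-2 + (10 + 20*(1 + 20))²) - 1*488486 = (-2 + (10 + 20*21)²) - 488486 = (-2 + (10 + 420)²) - 488486 = (-2 + 430²) - 488486 = (-2 + 184900) - 488486 = 184898 - 488486 = -303588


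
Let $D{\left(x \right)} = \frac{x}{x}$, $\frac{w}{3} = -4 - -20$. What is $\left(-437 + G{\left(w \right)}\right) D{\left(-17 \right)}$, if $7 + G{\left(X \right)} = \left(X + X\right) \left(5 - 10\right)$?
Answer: $-924$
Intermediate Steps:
$w = 48$ ($w = 3 \left(-4 - -20\right) = 3 \left(-4 + 20\right) = 3 \cdot 16 = 48$)
$D{\left(x \right)} = 1$
$G{\left(X \right)} = -7 - 10 X$ ($G{\left(X \right)} = -7 + \left(X + X\right) \left(5 - 10\right) = -7 + 2 X \left(-5\right) = -7 - 10 X$)
$\left(-437 + G{\left(w \right)}\right) D{\left(-17 \right)} = \left(-437 - 487\right) 1 = \left(-924\right) 1 = -924$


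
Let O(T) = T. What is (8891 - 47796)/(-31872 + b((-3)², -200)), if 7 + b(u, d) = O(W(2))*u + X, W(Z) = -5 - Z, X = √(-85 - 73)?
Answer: 621351755/510145761 + 38905*I*√158/1020291522 ≈ 1.218 + 0.0004793*I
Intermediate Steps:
X = I*√158 (X = √(-158) = I*√158 ≈ 12.57*I)
b(u, d) = -7 - 7*u + I*√158 (b(u, d) = -7 + ((-5 - 1*2)*u + I*√158) = -7 + ((-5 - 2)*u + I*√158) = -7 + (-7*u + I*√158) = -7 - 7*u + I*√158)
(8891 - 47796)/(-31872 + b((-3)², -200)) = (8891 - 47796)/(-31872 + (-7 - 7*(-3)² + I*√158)) = -38905/(-31872 + (-7 - 7*9 + I*√158)) = -38905/(-31872 + (-7 - 63 + I*√158)) = -38905/(-31872 + (-70 + I*√158)) = -38905/(-31942 + I*√158)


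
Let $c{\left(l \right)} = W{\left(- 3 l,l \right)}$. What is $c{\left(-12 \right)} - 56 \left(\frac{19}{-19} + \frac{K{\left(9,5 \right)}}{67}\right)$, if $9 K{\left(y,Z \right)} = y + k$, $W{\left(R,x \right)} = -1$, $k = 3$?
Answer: $\frac{10831}{201} \approx 53.886$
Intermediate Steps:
$K{\left(y,Z \right)} = \frac{1}{3} + \frac{y}{9}$ ($K{\left(y,Z \right)} = \frac{y + 3}{9} = \frac{3 + y}{9} = \frac{1}{3} + \frac{y}{9}$)
$c{\left(l \right)} = -1$
$c{\left(-12 \right)} - 56 \left(\frac{19}{-19} + \frac{K{\left(9,5 \right)}}{67}\right) = -1 - 56 \left(\frac{19}{-19} + \frac{\frac{1}{3} + \frac{1}{9} \cdot 9}{67}\right) = -1 - 56 \left(19 \left(- \frac{1}{19}\right) + \left(\frac{1}{3} + 1\right) \frac{1}{67}\right) = -1 - 56 \left(-1 + \frac{4}{3} \cdot \frac{1}{67}\right) = -1 - 56 \left(-1 + \frac{4}{201}\right) = -1 - - \frac{11032}{201} = -1 + \frac{11032}{201} = \frac{10831}{201}$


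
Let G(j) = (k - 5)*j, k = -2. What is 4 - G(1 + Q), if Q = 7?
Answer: 60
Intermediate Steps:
G(j) = -7*j (G(j) = (-2 - 5)*j = -7*j)
4 - G(1 + Q) = 4 - (-7)*(1 + 7) = 4 - (-7)*8 = 4 - 1*(-56) = 4 + 56 = 60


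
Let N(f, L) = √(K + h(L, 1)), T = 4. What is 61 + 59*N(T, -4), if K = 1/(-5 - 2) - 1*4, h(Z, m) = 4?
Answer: 61 + 59*I*√7/7 ≈ 61.0 + 22.3*I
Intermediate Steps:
K = -29/7 (K = 1/(-7) - 4 = -⅐ - 4 = -29/7 ≈ -4.1429)
N(f, L) = I*√7/7 (N(f, L) = √(-29/7 + 4) = √(-⅐) = I*√7/7)
61 + 59*N(T, -4) = 61 + 59*(I*√7/7) = 61 + 59*I*√7/7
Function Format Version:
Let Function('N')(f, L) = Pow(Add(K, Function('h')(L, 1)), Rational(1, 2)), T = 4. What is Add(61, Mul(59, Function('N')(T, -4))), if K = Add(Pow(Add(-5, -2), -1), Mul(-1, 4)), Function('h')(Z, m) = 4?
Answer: Add(61, Mul(Rational(59, 7), I, Pow(7, Rational(1, 2)))) ≈ Add(61.000, Mul(22.300, I))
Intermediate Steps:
K = Rational(-29, 7) (K = Add(Pow(-7, -1), -4) = Add(Rational(-1, 7), -4) = Rational(-29, 7) ≈ -4.1429)
Function('N')(f, L) = Mul(Rational(1, 7), I, Pow(7, Rational(1, 2))) (Function('N')(f, L) = Pow(Add(Rational(-29, 7), 4), Rational(1, 2)) = Pow(Rational(-1, 7), Rational(1, 2)) = Mul(Rational(1, 7), I, Pow(7, Rational(1, 2))))
Add(61, Mul(59, Function('N')(T, -4))) = Add(61, Mul(59, Mul(Rational(1, 7), I, Pow(7, Rational(1, 2))))) = Add(61, Mul(Rational(59, 7), I, Pow(7, Rational(1, 2))))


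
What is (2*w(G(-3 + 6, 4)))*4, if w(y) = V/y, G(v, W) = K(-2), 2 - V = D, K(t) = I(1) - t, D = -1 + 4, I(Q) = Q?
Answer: -8/3 ≈ -2.6667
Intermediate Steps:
D = 3
K(t) = 1 - t
V = -1 (V = 2 - 1*3 = 2 - 3 = -1)
G(v, W) = 3 (G(v, W) = 1 - 1*(-2) = 1 + 2 = 3)
w(y) = -1/y
(2*w(G(-3 + 6, 4)))*4 = (2*(-1/3))*4 = (2*(-1*⅓))*4 = (2*(-⅓))*4 = -⅔*4 = -8/3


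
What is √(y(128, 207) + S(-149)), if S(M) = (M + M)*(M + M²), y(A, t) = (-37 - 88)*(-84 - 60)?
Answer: 2*I*√1638374 ≈ 2560.0*I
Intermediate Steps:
y(A, t) = 18000 (y(A, t) = -125*(-144) = 18000)
S(M) = 2*M*(M + M²) (S(M) = (2*M)*(M + M²) = 2*M*(M + M²))
√(y(128, 207) + S(-149)) = √(18000 + 2*(-149)²*(1 - 149)) = √(18000 + 2*22201*(-148)) = √(18000 - 6571496) = √(-6553496) = 2*I*√1638374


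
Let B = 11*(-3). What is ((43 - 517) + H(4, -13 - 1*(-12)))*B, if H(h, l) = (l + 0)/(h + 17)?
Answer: 109505/7 ≈ 15644.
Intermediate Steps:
H(h, l) = l/(17 + h)
B = -33
((43 - 517) + H(4, -13 - 1*(-12)))*B = ((43 - 517) + (-13 - 1*(-12))/(17 + 4))*(-33) = (-474 + (-13 + 12)/21)*(-33) = (-474 - 1*1/21)*(-33) = (-474 - 1/21)*(-33) = -9955/21*(-33) = 109505/7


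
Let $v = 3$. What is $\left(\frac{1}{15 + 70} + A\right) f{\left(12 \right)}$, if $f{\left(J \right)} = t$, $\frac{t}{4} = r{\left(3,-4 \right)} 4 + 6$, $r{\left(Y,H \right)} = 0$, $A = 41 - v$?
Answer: $\frac{77544}{85} \approx 912.28$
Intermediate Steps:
$A = 38$ ($A = 41 - 3 = 38$)
$t = 24$ ($t = 4 \left(0 \cdot 4 + 6\right) = 4 \left(0 + 6\right) = 4 \cdot 6 = 24$)
$f{\left(J \right)} = 24$
$\left(\frac{1}{15 + 70} + A\right) f{\left(12 \right)} = \left(\frac{1}{15 + 70} + 38\right) 24 = \left(\frac{1}{85} + 38\right) 24 = \frac{3231}{85} \cdot 24 = \frac{77544}{85}$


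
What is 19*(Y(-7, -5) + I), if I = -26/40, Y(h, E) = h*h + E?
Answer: 16473/20 ≈ 823.65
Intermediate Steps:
Y(h, E) = E + h² (Y(h, E) = h² + E = E + h²)
I = -13/20 (I = -26*1/40 = -13/20 ≈ -0.65000)
19*(Y(-7, -5) + I) = 19*((-5 + (-7)²) - 13/20) = 19*((-5 + 49) - 13/20) = 19*(44 - 13/20) = 19*(867/20) = 16473/20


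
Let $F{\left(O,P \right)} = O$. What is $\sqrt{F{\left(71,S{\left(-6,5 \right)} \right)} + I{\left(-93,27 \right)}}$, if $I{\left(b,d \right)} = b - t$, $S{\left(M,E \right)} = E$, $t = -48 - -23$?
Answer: $\sqrt{3} \approx 1.732$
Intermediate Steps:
$t = -25$ ($t = -48 + 23 = -25$)
$I{\left(b,d \right)} = 25 + b$ ($I{\left(b,d \right)} = b - -25 = b + 25 = 25 + b$)
$\sqrt{F{\left(71,S{\left(-6,5 \right)} \right)} + I{\left(-93,27 \right)}} = \sqrt{71 + \left(25 - 93\right)} = \sqrt{71 - 68} = \sqrt{3}$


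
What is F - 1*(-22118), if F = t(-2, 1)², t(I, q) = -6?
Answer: 22154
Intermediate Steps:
F = 36 (F = (-6)² = 36)
F - 1*(-22118) = 36 - 1*(-22118) = 36 + 22118 = 22154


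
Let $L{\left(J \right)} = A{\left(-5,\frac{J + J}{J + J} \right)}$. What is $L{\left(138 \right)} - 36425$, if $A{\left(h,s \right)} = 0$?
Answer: $-36425$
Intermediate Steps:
$L{\left(J \right)} = 0$
$L{\left(138 \right)} - 36425 = 0 - 36425 = -36425$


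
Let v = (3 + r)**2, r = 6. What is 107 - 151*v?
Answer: -12124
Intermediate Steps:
v = 81 (v = (3 + 6)**2 = 9**2 = 81)
107 - 151*v = 107 - 151*81 = 107 - 12231 = -12124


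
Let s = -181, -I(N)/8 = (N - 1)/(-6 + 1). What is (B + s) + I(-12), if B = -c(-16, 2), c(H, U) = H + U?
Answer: -939/5 ≈ -187.80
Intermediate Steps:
I(N) = -8/5 + 8*N/5 (I(N) = -8*(N - 1)/(-6 + 1) = -8*(-1 + N)/(-5) = -8*(-1 + N)*(-1)/5 = -8*(⅕ - N/5) = -8/5 + 8*N/5)
B = 14 (B = -(-16 + 2) = -1*(-14) = 14)
(B + s) + I(-12) = (14 - 181) + (-8/5 + (8/5)*(-12)) = -167 + (-8/5 - 96/5) = -167 - 104/5 = -939/5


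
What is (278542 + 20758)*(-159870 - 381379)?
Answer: -161995825700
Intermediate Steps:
(278542 + 20758)*(-159870 - 381379) = 299300*(-541249) = -161995825700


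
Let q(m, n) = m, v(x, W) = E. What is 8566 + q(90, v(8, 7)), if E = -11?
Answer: 8656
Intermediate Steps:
v(x, W) = -11
8566 + q(90, v(8, 7)) = 8566 + 90 = 8656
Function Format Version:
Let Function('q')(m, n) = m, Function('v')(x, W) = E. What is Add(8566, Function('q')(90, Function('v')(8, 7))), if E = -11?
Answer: 8656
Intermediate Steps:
Function('v')(x, W) = -11
Add(8566, Function('q')(90, Function('v')(8, 7))) = Add(8566, 90) = 8656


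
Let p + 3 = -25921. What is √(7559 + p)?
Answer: I*√18365 ≈ 135.52*I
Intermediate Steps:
p = -25924 (p = -3 - 25921 = -25924)
√(7559 + p) = √(7559 - 25924) = √(-18365) = I*√18365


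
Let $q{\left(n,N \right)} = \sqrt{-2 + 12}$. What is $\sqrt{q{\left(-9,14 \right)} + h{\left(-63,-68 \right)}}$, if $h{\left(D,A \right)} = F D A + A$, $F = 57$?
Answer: $\sqrt{244120 + \sqrt{10}} \approx 494.09$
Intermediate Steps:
$q{\left(n,N \right)} = \sqrt{10}$
$h{\left(D,A \right)} = A + 57 A D$ ($h{\left(D,A \right)} = 57 D A + A = 57 A D + A = A + 57 A D$)
$\sqrt{q{\left(-9,14 \right)} + h{\left(-63,-68 \right)}} = \sqrt{\sqrt{10} - 68 \left(1 + 57 \left(-63\right)\right)} = \sqrt{\sqrt{10} - 68 \left(1 - 3591\right)} = \sqrt{\sqrt{10} - -244120} = \sqrt{\sqrt{10} + 244120} = \sqrt{244120 + \sqrt{10}}$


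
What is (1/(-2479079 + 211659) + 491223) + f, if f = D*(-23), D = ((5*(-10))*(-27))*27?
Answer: -787082702341/2267420 ≈ -3.4713e+5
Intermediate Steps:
D = 36450 (D = -50*(-27)*27 = 1350*27 = 36450)
f = -838350 (f = 36450*(-23) = -838350)
(1/(-2479079 + 211659) + 491223) + f = (1/(-2479079 + 211659) + 491223) - 838350 = (1/(-2267420) + 491223) - 838350 = (-1/2267420 + 491223) - 838350 = 1113808854659/2267420 - 838350 = -787082702341/2267420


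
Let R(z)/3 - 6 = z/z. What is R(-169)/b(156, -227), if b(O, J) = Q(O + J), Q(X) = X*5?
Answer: -21/355 ≈ -0.059155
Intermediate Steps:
Q(X) = 5*X
b(O, J) = 5*J + 5*O (b(O, J) = 5*(O + J) = 5*(J + O) = 5*J + 5*O)
R(z) = 21 (R(z) = 18 + 3*(z/z) = 18 + 3*1 = 18 + 3 = 21)
R(-169)/b(156, -227) = 21/(5*(-227) + 5*156) = 21/(-1135 + 780) = 21/(-355) = 21*(-1/355) = -21/355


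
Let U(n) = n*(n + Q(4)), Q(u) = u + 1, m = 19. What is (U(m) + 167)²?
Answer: 388129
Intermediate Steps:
Q(u) = 1 + u
U(n) = n*(5 + n) (U(n) = n*(n + (1 + 4)) = n*(n + 5) = n*(5 + n))
(U(m) + 167)² = (19*(5 + 19) + 167)² = (19*24 + 167)² = (456 + 167)² = 623² = 388129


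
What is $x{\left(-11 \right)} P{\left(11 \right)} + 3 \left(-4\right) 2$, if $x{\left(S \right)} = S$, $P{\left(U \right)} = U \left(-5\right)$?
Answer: $581$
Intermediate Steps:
$P{\left(U \right)} = - 5 U$
$x{\left(-11 \right)} P{\left(11 \right)} + 3 \left(-4\right) 2 = - 11 \left(\left(-5\right) 11\right) + 3 \left(-4\right) 2 = \left(-11\right) \left(-55\right) - 24 = 605 - 24 = 581$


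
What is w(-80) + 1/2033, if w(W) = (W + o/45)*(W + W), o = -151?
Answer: 244025065/18297 ≈ 13337.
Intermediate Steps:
w(W) = 2*W*(-151/45 + W) (w(W) = (W - 151/45)*(W + W) = (W - 151*1/45)*(2*W) = (W - 151/45)*(2*W) = (-151/45 + W)*(2*W) = 2*W*(-151/45 + W))
w(-80) + 1/2033 = (2/45)*(-80)*(-151 + 45*(-80)) + 1/2033 = (2/45)*(-80)*(-151 - 3600) + 1/2033 = (2/45)*(-80)*(-3751) + 1/2033 = 120032/9 + 1/2033 = 244025065/18297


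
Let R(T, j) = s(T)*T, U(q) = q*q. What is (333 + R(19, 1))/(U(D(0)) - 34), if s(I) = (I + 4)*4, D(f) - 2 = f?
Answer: -2081/30 ≈ -69.367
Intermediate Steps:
D(f) = 2 + f
U(q) = q**2
s(I) = 16 + 4*I (s(I) = (4 + I)*4 = 16 + 4*I)
R(T, j) = T*(16 + 4*T) (R(T, j) = (16 + 4*T)*T = T*(16 + 4*T))
(333 + R(19, 1))/(U(D(0)) - 34) = (333 + 4*19*(4 + 19))/((2 + 0)**2 - 34) = (333 + 4*19*23)/(2**2 - 34) = (333 + 1748)/(4 - 34) = 2081/(-30) = 2081*(-1/30) = -2081/30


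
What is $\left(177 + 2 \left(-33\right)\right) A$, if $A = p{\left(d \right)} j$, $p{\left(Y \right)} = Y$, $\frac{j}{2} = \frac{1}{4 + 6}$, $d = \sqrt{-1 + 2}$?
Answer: $\frac{111}{5} \approx 22.2$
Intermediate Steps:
$d = 1$ ($d = \sqrt{1} = 1$)
$j = \frac{1}{5}$ ($j = \frac{2}{4 + 6} = \frac{2}{10} = 2 \cdot \frac{1}{10} = \frac{1}{5} \approx 0.2$)
$A = \frac{1}{5}$ ($A = 1 \cdot \frac{1}{5} = \frac{1}{5} \approx 0.2$)
$\left(177 + 2 \left(-33\right)\right) A = \left(177 + 2 \left(-33\right)\right) \frac{1}{5} = \left(177 - 66\right) \frac{1}{5} = 111 \cdot \frac{1}{5} = \frac{111}{5}$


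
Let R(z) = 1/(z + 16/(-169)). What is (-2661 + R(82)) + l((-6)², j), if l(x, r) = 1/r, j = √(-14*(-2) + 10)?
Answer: -36833393/13842 + √38/38 ≈ -2660.8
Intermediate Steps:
j = √38 (j = √(28 + 10) = √38 ≈ 6.1644)
R(z) = 1/(-16/169 + z) (R(z) = 1/(z + 16*(-1/169)) = 1/(z - 16/169) = 1/(-16/169 + z))
(-2661 + R(82)) + l((-6)², j) = (-2661 + 169/(-16 + 169*82)) + 1/(√38) = (-2661 + 169/(-16 + 13858)) + √38/38 = (-2661 + 169/13842) + √38/38 = -36833393/13842 + √38/38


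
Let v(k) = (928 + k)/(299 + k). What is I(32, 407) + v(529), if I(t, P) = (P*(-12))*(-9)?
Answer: 36397025/828 ≈ 43958.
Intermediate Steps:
v(k) = (928 + k)/(299 + k)
I(t, P) = 108*P (I(t, P) = -12*P*(-9) = 108*P)
I(32, 407) + v(529) = 108*407 + (928 + 529)/(299 + 529) = 43956 + 1457/828 = 36397025/828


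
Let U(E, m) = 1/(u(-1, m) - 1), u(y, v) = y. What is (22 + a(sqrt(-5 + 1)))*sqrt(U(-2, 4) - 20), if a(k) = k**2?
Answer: 9*I*sqrt(82) ≈ 81.498*I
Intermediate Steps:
U(E, m) = -1/2 (U(E, m) = 1/(-1 - 1) = 1/(-2) = -1/2)
(22 + a(sqrt(-5 + 1)))*sqrt(U(-2, 4) - 20) = (22 + (sqrt(-5 + 1))**2)*sqrt(-1/2 - 20) = (22 + (sqrt(-4))**2)*sqrt(-41/2) = (22 + (2*I)**2)*(I*sqrt(82)/2) = (22 - 4)*(I*sqrt(82)/2) = 18*(I*sqrt(82)/2) = 9*I*sqrt(82)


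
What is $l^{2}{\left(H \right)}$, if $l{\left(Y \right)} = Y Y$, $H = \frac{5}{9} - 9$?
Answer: $\frac{33362176}{6561} \approx 5084.9$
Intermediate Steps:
$H = - \frac{76}{9}$ ($H = 5 \cdot \frac{1}{9} - 9 = \frac{5}{9} - 9 = - \frac{76}{9} \approx -8.4444$)
$l{\left(Y \right)} = Y^{2}$
$l^{2}{\left(H \right)} = \left(\left(- \frac{76}{9}\right)^{2}\right)^{2} = \left(\frac{5776}{81}\right)^{2} = \frac{33362176}{6561}$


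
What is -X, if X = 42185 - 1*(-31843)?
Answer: -74028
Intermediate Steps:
X = 74028 (X = 42185 + 31843 = 74028)
-X = -1*74028 = -74028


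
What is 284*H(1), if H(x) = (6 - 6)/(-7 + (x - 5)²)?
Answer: 0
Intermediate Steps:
H(x) = 0 (H(x) = 0/(-7 + (-5 + x)²) = 0)
284*H(1) = 284*0 = 0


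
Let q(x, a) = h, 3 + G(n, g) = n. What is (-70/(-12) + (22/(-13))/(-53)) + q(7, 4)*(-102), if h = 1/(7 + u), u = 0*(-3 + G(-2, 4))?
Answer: -251939/28938 ≈ -8.7062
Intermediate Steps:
G(n, g) = -3 + n
u = 0 (u = 0*(-3 + (-3 - 2)) = 0*(-3 - 5) = 0*(-8) = 0)
h = ⅐ (h = 1/(7 + 0) = 1/7 = ⅐ ≈ 0.14286)
q(x, a) = ⅐
(-70/(-12) + (22/(-13))/(-53)) + q(7, 4)*(-102) = (-70/(-12) + (22/(-13))/(-53)) + (⅐)*(-102) = (-70*(-1/12) + (22*(-1/13))*(-1/53)) - 102/7 = (35/6 - 22/13*(-1/53)) - 102/7 = (35/6 + 22/689) - 102/7 = 24247/4134 - 102/7 = -251939/28938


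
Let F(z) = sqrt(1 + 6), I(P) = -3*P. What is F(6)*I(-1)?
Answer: 3*sqrt(7) ≈ 7.9373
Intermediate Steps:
F(z) = sqrt(7)
F(6)*I(-1) = sqrt(7)*(-3*(-1)) = sqrt(7)*3 = 3*sqrt(7)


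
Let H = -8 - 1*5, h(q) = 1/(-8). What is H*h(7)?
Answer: 13/8 ≈ 1.6250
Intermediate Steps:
h(q) = -⅛
H = -13 (H = -8 - 5 = -13)
H*h(7) = -13*(-⅛) = 13/8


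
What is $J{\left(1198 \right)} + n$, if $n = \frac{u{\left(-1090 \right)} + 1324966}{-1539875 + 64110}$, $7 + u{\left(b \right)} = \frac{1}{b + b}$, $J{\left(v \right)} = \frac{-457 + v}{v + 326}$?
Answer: $- \frac{84084021569}{204290148950} \approx -0.41159$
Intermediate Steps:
$J{\left(v \right)} = \frac{-457 + v}{326 + v}$
$u{\left(b \right)} = -7 + \frac{1}{2 b}$ ($u{\left(b \right)} = -7 + \frac{1}{b + b} = -7 + \frac{1}{2 b}$)
$n = - \frac{2888410619}{3217167700}$ ($n = \frac{\left(-7 + \frac{1}{2 \left(-1090\right)}\right) + 1324966}{-1539875 + 64110} = \frac{\left(-7 + \frac{1}{2} \left(- \frac{1}{1090}\right)\right) + 1324966}{-1475765} = \left(\left(-7 - \frac{1}{2180}\right) + 1324966\right) \left(- \frac{1}{1475765}\right) = \left(- \frac{15261}{2180} + 1324966\right) \left(- \frac{1}{1475765}\right) = \frac{2888410619}{2180} \left(- \frac{1}{1475765}\right) = - \frac{2888410619}{3217167700} \approx -0.89781$)
$J{\left(1198 \right)} + n = \frac{-457 + 1198}{326 + 1198} - \frac{2888410619}{3217167700} = \frac{1}{1524} \cdot 741 - \frac{2888410619}{3217167700} = \frac{247}{508} - \frac{2888410619}{3217167700} = - \frac{84084021569}{204290148950}$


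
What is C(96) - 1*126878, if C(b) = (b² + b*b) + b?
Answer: -108350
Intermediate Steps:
C(b) = b + 2*b² (C(b) = (b² + b²) + b = 2*b² + b = b + 2*b²)
C(96) - 1*126878 = 96*(1 + 2*96) - 1*126878 = 96*(1 + 192) - 126878 = 96*193 - 126878 = 18528 - 126878 = -108350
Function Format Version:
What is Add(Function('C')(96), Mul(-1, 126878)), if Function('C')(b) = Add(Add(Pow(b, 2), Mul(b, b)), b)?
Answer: -108350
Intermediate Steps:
Function('C')(b) = Add(b, Mul(2, Pow(b, 2))) (Function('C')(b) = Add(Add(Pow(b, 2), Pow(b, 2)), b) = Add(Mul(2, Pow(b, 2)), b) = Add(b, Mul(2, Pow(b, 2))))
Add(Function('C')(96), Mul(-1, 126878)) = Add(Mul(96, Add(1, Mul(2, 96))), Mul(-1, 126878)) = Add(Mul(96, Add(1, 192)), -126878) = Add(Mul(96, 193), -126878) = Add(18528, -126878) = -108350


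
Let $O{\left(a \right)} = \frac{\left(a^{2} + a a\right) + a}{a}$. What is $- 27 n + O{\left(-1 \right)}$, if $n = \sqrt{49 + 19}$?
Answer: $-1 - 54 \sqrt{17} \approx -223.65$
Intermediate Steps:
$n = 2 \sqrt{17}$ ($n = \sqrt{68} = 2 \sqrt{17} \approx 8.2462$)
$O{\left(a \right)} = \frac{a + 2 a^{2}}{a}$ ($O{\left(a \right)} = \frac{\left(a^{2} + a^{2}\right) + a}{a} = \frac{2 a^{2} + a}{a} = \frac{a + 2 a^{2}}{a}$)
$- 27 n + O{\left(-1 \right)} = - 27 \cdot 2 \sqrt{17} + \left(1 + 2 \left(-1\right)\right) = - 54 \sqrt{17} + \left(1 - 2\right) = - 54 \sqrt{17} - 1 = -1 - 54 \sqrt{17}$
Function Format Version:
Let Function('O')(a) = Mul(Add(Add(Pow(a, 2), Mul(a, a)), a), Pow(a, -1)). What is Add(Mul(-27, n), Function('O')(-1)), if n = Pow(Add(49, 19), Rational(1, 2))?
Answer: Add(-1, Mul(-54, Pow(17, Rational(1, 2)))) ≈ -223.65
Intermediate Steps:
n = Mul(2, Pow(17, Rational(1, 2))) (n = Pow(68, Rational(1, 2)) = Mul(2, Pow(17, Rational(1, 2))) ≈ 8.2462)
Function('O')(a) = Mul(Pow(a, -1), Add(a, Mul(2, Pow(a, 2)))) (Function('O')(a) = Mul(Add(Add(Pow(a, 2), Pow(a, 2)), a), Pow(a, -1)) = Mul(Add(Mul(2, Pow(a, 2)), a), Pow(a, -1)) = Mul(Add(a, Mul(2, Pow(a, 2))), Pow(a, -1)) = Mul(Pow(a, -1), Add(a, Mul(2, Pow(a, 2)))))
Add(Mul(-27, n), Function('O')(-1)) = Add(Mul(-27, Mul(2, Pow(17, Rational(1, 2)))), Add(1, Mul(2, -1))) = Add(Mul(-54, Pow(17, Rational(1, 2))), Add(1, -2)) = Add(Mul(-54, Pow(17, Rational(1, 2))), -1) = Add(-1, Mul(-54, Pow(17, Rational(1, 2))))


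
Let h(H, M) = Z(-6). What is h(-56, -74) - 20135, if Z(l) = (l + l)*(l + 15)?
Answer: -20243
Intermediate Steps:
Z(l) = 2*l*(15 + l) (Z(l) = (2*l)*(15 + l) = 2*l*(15 + l))
h(H, M) = -108 (h(H, M) = 2*(-6)*(15 - 6) = 2*(-6)*9 = -108)
h(-56, -74) - 20135 = -108 - 20135 = -20243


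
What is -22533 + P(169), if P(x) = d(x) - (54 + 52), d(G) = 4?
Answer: -22635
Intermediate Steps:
P(x) = -102 (P(x) = 4 - (54 + 52) = 4 - 1*106 = 4 - 106 = -102)
-22533 + P(169) = -22533 - 102 = -22635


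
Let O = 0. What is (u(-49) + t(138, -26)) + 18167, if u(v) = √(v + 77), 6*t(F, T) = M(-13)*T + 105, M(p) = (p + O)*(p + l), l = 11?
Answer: 108431/6 + 2*√7 ≈ 18077.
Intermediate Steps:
M(p) = p*(11 + p) (M(p) = (p + 0)*(p + 11) = p*(11 + p))
t(F, T) = 35/2 + 13*T/3 (t(F, T) = ((-13*(11 - 13))*T + 105)/6 = ((-13*(-2))*T + 105)/6 = (26*T + 105)/6 = (105 + 26*T)/6 = 35/2 + 13*T/3)
u(v) = √(77 + v)
(u(-49) + t(138, -26)) + 18167 = (√(77 - 49) + (35/2 + (13/3)*(-26))) + 18167 = (√28 + (35/2 - 338/3)) + 18167 = (2*√7 - 571/6) + 18167 = (-571/6 + 2*√7) + 18167 = 108431/6 + 2*√7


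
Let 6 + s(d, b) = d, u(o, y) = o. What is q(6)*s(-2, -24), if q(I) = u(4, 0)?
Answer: -32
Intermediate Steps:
q(I) = 4
s(d, b) = -6 + d
q(6)*s(-2, -24) = 4*(-6 - 2) = 4*(-8) = -32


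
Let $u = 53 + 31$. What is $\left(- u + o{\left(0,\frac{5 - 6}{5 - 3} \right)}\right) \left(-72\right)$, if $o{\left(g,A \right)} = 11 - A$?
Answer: $5220$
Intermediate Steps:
$u = 84$
$\left(- u + o{\left(0,\frac{5 - 6}{5 - 3} \right)}\right) \left(-72\right) = \left(\left(-1\right) 84 + \left(11 - \frac{5 - 6}{5 - 3}\right)\right) \left(-72\right) = \left(-84 + \left(11 - - \frac{1}{2}\right)\right) \left(-72\right) = \left(-84 + \left(11 + \frac{1}{2}\right)\right) \left(-72\right) = \left(-84 + \frac{23}{2}\right) \left(-72\right) = \left(- \frac{145}{2}\right) \left(-72\right) = 5220$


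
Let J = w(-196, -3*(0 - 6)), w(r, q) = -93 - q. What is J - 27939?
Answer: -28050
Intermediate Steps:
J = -111 (J = -93 - (-3)*(0 - 6) = -93 - (-3)*(-6) = -93 - 1*18 = -93 - 18 = -111)
J - 27939 = -111 - 27939 = -28050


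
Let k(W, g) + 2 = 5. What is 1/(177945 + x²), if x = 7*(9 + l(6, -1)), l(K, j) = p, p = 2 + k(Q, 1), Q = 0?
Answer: 1/187549 ≈ 5.3319e-6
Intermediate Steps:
k(W, g) = 3 (k(W, g) = -2 + 5 = 3)
p = 5 (p = 2 + 3 = 5)
l(K, j) = 5
x = 98 (x = 7*(9 + 5) = 7*14 = 98)
1/(177945 + x²) = 1/(177945 + 98²) = 1/(177945 + 9604) = 1/187549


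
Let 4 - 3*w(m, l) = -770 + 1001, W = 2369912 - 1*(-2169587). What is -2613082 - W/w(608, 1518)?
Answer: -579551117/227 ≈ -2.5531e+6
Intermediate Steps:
W = 4539499 (W = 2369912 + 2169587 = 4539499)
w(m, l) = -227/3 (w(m, l) = 4/3 - (-770 + 1001)/3 = 4/3 - 1/3*231 = 4/3 - 77 = -227/3)
-2613082 - W/w(608, 1518) = -2613082 - 4539499/(-227/3) = -2613082 - 4539499*(-3)/227 = -2613082 - 1*(-13618497/227) = -2613082 + 13618497/227 = -579551117/227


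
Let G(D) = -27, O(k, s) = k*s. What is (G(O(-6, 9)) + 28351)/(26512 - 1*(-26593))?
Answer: 28324/53105 ≈ 0.53336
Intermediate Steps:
(G(O(-6, 9)) + 28351)/(26512 - 1*(-26593)) = (-27 + 28351)/(26512 - 1*(-26593)) = 28324/(26512 + 26593) = 28324/53105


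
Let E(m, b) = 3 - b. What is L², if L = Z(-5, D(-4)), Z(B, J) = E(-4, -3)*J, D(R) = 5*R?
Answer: 14400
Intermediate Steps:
Z(B, J) = 6*J (Z(B, J) = (3 - 1*(-3))*J = (3 + 3)*J = 6*J)
L = -120 (L = 6*(5*(-4)) = 6*(-20) = -120)
L² = (-120)² = 14400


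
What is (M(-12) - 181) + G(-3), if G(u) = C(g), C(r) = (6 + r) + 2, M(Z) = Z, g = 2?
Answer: -183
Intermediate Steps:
C(r) = 8 + r
G(u) = 10 (G(u) = 8 + 2 = 10)
(M(-12) - 181) + G(-3) = (-12 - 181) + 10 = -193 + 10 = -183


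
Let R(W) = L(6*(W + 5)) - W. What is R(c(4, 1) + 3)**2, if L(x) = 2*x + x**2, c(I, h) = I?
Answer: 28313041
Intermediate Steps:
L(x) = x**2 + 2*x
R(W) = -W + (30 + 6*W)*(32 + 6*W) (R(W) = (6*(W + 5))*(2 + 6*(W + 5)) - W = (6*(5 + W))*(2 + 6*(5 + W)) - W = (30 + 6*W)*(2 + (30 + 6*W)) - W = (30 + 6*W)*(32 + 6*W) - W = -W + (30 + 6*W)*(32 + 6*W))
R(c(4, 1) + 3)**2 = (960 + 36*(4 + 3)**2 + 371*(4 + 3))**2 = (960 + 36*7**2 + 371*7)**2 = (960 + 36*49 + 2597)**2 = (960 + 1764 + 2597)**2 = 5321**2 = 28313041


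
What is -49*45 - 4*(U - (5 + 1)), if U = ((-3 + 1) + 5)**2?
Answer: -2217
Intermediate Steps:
U = 9 (U = (-2 + 5)**2 = 3**2 = 9)
-49*45 - 4*(U - (5 + 1)) = -49*45 - 4*(9 - (5 + 1)) = -2205 - 4*(9 - 1*6) = -2205 - 4*(9 - 6) = -2205 - 4*3 = -2205 - 12 = -2217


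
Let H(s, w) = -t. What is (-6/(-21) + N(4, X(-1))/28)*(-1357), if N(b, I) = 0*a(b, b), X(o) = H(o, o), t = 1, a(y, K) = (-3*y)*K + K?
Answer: -2714/7 ≈ -387.71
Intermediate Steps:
a(y, K) = K - 3*K*y (a(y, K) = -3*K*y + K = K - 3*K*y)
H(s, w) = -1 (H(s, w) = -1*1 = -1)
X(o) = -1
N(b, I) = 0 (N(b, I) = 0*(b*(1 - 3*b)) = 0)
(-6/(-21) + N(4, X(-1))/28)*(-1357) = (-6/(-21) + 0/28)*(-1357) = (-6*(-1/21) + 0*(1/28))*(-1357) = (2/7 + 0)*(-1357) = (2/7)*(-1357) = -2714/7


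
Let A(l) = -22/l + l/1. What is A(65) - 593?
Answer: -34342/65 ≈ -528.34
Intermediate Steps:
A(l) = l - 22/l (A(l) = -22/l + l*1 = -22/l + l = l - 22/l)
A(65) - 593 = (65 - 22/65) - 593 = 4203/65 - 593 = -34342/65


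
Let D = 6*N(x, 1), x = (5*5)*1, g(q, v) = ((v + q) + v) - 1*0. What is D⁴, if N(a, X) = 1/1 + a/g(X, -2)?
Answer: 3748096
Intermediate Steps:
g(q, v) = q + 2*v (g(q, v) = ((q + v) + v) + 0 = (q + 2*v) + 0 = q + 2*v)
x = 25 (x = 25*1 = 25)
N(a, X) = 1 + a/(-4 + X) (N(a, X) = 1/1 + a/(X + 2*(-2)) = 1*1 + a/(X - 4) = 1 + a/(-4 + X))
D = -44 (D = 6*((-4 + 1 + 25)/(-4 + 1)) = 6*(22/(-3)) = 6*(-⅓*22) = 6*(-22/3) = -44)
D⁴ = (-44)⁴ = 3748096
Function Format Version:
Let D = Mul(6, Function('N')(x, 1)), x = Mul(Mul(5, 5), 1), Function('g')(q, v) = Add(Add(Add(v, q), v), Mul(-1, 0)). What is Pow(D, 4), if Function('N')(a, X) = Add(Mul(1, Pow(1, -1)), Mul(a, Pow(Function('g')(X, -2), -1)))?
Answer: 3748096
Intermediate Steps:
Function('g')(q, v) = Add(q, Mul(2, v)) (Function('g')(q, v) = Add(Add(Add(q, v), v), 0) = Add(Add(q, Mul(2, v)), 0) = Add(q, Mul(2, v)))
x = 25 (x = Mul(25, 1) = 25)
Function('N')(a, X) = Add(1, Mul(a, Pow(Add(-4, X), -1))) (Function('N')(a, X) = Add(Mul(1, Pow(1, -1)), Mul(a, Pow(Add(X, Mul(2, -2)), -1))) = Add(Mul(1, 1), Mul(a, Pow(Add(X, -4), -1))) = Add(1, Mul(a, Pow(Add(-4, X), -1))))
D = -44 (D = Mul(6, Mul(Pow(Add(-4, 1), -1), Add(-4, 1, 25))) = Mul(6, Mul(Pow(-3, -1), 22)) = Mul(6, Mul(Rational(-1, 3), 22)) = Mul(6, Rational(-22, 3)) = -44)
Pow(D, 4) = Pow(-44, 4) = 3748096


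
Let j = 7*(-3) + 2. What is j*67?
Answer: -1273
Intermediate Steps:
j = -19 (j = -21 + 2 = -19)
j*67 = -19*67 = -1273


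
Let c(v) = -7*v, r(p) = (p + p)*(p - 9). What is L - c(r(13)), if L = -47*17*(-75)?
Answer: 60653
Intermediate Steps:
r(p) = 2*p*(-9 + p) (r(p) = (2*p)*(-9 + p) = 2*p*(-9 + p))
L = 59925 (L = -799*(-75) = 59925)
L - c(r(13)) = 59925 - (-7)*2*13*(-9 + 13) = 59925 - (-7)*2*13*4 = 59925 - (-7)*104 = 59925 - 1*(-728) = 59925 + 728 = 60653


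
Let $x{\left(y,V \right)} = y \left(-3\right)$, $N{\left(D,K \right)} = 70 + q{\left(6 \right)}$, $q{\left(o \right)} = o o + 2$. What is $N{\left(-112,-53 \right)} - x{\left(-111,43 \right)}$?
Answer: $-225$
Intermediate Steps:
$q{\left(o \right)} = 2 + o^{2}$ ($q{\left(o \right)} = o^{2} + 2 = 2 + o^{2}$)
$N{\left(D,K \right)} = 108$ ($N{\left(D,K \right)} = 70 + \left(2 + 6^{2}\right) = 70 + \left(2 + 36\right) = 70 + 38 = 108$)
$x{\left(y,V \right)} = - 3 y$
$N{\left(-112,-53 \right)} - x{\left(-111,43 \right)} = 108 - \left(-3\right) \left(-111\right) = 108 - 333 = -225$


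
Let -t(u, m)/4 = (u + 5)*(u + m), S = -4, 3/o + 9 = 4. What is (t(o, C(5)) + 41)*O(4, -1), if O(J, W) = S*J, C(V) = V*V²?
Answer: 859376/25 ≈ 34375.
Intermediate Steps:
o = -⅗ (o = 3/(-9 + 4) = 3/(-5) = 3*(-⅕) = -⅗ ≈ -0.60000)
C(V) = V³
t(u, m) = -4*(5 + u)*(m + u) (t(u, m) = -4*(u + 5)*(u + m) = -4*(5 + u)*(m + u))
O(J, W) = -4*J
(t(o, C(5)) + 41)*O(4, -1) = ((-20*5³ - 20*(-⅗) - 4*(-⅗)² - 4*5³*(-⅗)) + 41)*(-4*4) = ((-20*125 + 12 - 4*9/25 - 4*125*(-⅗)) + 41)*(-16) = ((-2500 + 12 - 36/25 + 300) + 41)*(-16) = (-54736/25 + 41)*(-16) = -53711/25*(-16) = 859376/25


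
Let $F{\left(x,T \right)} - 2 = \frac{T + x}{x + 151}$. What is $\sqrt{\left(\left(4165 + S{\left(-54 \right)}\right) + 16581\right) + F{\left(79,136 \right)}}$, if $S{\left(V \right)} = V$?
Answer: $\frac{\sqrt{43790482}}{46} \approx 143.86$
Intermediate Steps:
$F{\left(x,T \right)} = 2 + \frac{T + x}{151 + x}$ ($F{\left(x,T \right)} = 2 + \frac{T + x}{x + 151} = 2 + \frac{T + x}{151 + x}$)
$\sqrt{\left(\left(4165 + S{\left(-54 \right)}\right) + 16581\right) + F{\left(79,136 \right)}} = \sqrt{\left(\left(4165 - 54\right) + 16581\right) + \frac{302 + 136 + 3 \cdot 79}{151 + 79}} = \sqrt{\left(4111 + 16581\right) + \frac{302 + 136 + 237}{230}} = \sqrt{20692 + \frac{1}{230} \cdot 675} = \sqrt{20692 + \frac{135}{46}} = \sqrt{\frac{951967}{46}} = \frac{\sqrt{43790482}}{46}$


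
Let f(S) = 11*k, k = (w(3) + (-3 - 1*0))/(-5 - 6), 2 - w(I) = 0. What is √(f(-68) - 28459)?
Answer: 3*I*√3162 ≈ 168.7*I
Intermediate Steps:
w(I) = 2 (w(I) = 2 - 1*0 = 2 + 0 = 2)
k = 1/11 (k = (2 + (-3 - 1*0))/(-5 - 6) = (2 + (-3 + 0))/(-11) = (2 - 3)*(-1/11) = -1*(-1/11) = 1/11 ≈ 0.090909)
f(S) = 1 (f(S) = 11*(1/11) = 1)
√(f(-68) - 28459) = √(1 - 28459) = √(-28458) = 3*I*√3162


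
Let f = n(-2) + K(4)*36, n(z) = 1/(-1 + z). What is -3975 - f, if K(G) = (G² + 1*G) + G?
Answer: -14516/3 ≈ -4838.7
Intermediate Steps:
K(G) = G² + 2*G (K(G) = (G² + G) + G = (G + G²) + G = G² + 2*G)
f = 2591/3 (f = 1/(-1 - 2) + (4*(2 + 4))*36 = 1/(-3) + (4*6)*36 = -⅓ + 24*36 = -⅓ + 864 = 2591/3 ≈ 863.67)
-3975 - f = -3975 - 1*2591/3 = -3975 - 2591/3 = -14516/3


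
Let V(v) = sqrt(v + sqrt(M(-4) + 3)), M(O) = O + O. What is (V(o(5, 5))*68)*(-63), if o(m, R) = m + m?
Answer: -4284*sqrt(10 + I*sqrt(5)) ≈ -13631.0 - 1505.4*I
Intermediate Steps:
M(O) = 2*O
o(m, R) = 2*m
V(v) = sqrt(v + I*sqrt(5)) (V(v) = sqrt(v + sqrt(2*(-4) + 3)) = sqrt(v + sqrt(-8 + 3)) = sqrt(v + sqrt(-5)) = sqrt(v + I*sqrt(5)))
(V(o(5, 5))*68)*(-63) = (sqrt(2*5 + I*sqrt(5))*68)*(-63) = (sqrt(10 + I*sqrt(5))*68)*(-63) = (68*sqrt(10 + I*sqrt(5)))*(-63) = -4284*sqrt(10 + I*sqrt(5))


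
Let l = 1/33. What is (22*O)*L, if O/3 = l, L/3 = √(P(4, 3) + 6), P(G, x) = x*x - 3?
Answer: 12*√3 ≈ 20.785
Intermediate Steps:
P(G, x) = -3 + x² (P(G, x) = x² - 3 = -3 + x²)
L = 6*√3 (L = 3*√((-3 + 3²) + 6) = 3*√((-3 + 9) + 6) = 3*√(6 + 6) = 3*√12 = 3*(2*√3) = 6*√3 ≈ 10.392)
l = 1/33 ≈ 0.030303
O = 1/11 (O = 3*(1/33) = 1/11 ≈ 0.090909)
(22*O)*L = (22*(1/11))*(6*√3) = 2*(6*√3) = 12*√3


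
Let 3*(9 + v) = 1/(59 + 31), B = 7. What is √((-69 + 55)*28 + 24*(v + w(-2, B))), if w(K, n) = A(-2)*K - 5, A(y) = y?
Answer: 2*I*√35545/15 ≈ 25.138*I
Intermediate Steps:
w(K, n) = -5 - 2*K (w(K, n) = -2*K - 5 = -5 - 2*K)
v = -2429/270 (v = -9 + 1/(3*(59 + 31)) = -9 + (⅓)/90 = -9 + (⅓)*(1/90) = -9 + 1/270 = -2429/270 ≈ -8.9963)
√((-69 + 55)*28 + 24*(v + w(-2, B))) = √((-69 + 55)*28 + 24*(-2429/270 + (-5 - 2*(-2)))) = √(-14*28 + 24*(-2429/270 + (-5 + 4))) = √(-392 + 24*(-2429/270 - 1)) = √(-392 + 24*(-2699/270)) = √(-392 - 10796/45) = √(-28436/45) = 2*I*√35545/15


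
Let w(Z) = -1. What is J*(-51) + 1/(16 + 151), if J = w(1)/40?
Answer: 8557/6680 ≈ 1.2810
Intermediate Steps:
J = -1/40 ≈ -0.025000
J*(-51) + 1/(16 + 151) = -1/40*(-51) + 1/(16 + 151) = 51/40 + 1/167 = 8557/6680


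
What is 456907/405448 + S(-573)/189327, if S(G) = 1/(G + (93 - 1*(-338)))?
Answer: 6141842840095/5450119998216 ≈ 1.1269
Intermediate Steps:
S(G) = 1/(431 + G) (S(G) = 1/(G + (93 + 338)) = 1/(G + 431) = 1/(431 + G))
456907/405448 + S(-573)/189327 = 456907/405448 + 1/((431 - 573)*189327) = 456907*(1/405448) + (1/189327)/(-142) = 456907/405448 - 1/142*1/189327 = 456907/405448 - 1/26884434 = 6141842840095/5450119998216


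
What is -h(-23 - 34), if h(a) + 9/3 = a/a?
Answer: 2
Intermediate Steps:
h(a) = -2 (h(a) = -3 + a/a = -3 + 1 = -2)
-h(-23 - 34) = -1*(-2) = 2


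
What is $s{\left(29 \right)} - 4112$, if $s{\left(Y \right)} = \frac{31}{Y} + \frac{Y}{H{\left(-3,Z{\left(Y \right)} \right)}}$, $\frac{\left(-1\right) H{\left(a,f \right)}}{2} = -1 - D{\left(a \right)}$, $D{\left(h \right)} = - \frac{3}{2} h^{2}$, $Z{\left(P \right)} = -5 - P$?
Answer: $- \frac{2981266}{725} \approx -4112.1$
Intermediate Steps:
$D{\left(h \right)} = - \frac{3 h^{2}}{2}$ ($D{\left(h \right)} = \left(-3\right) \frac{1}{2} h^{2} = - \frac{3 h^{2}}{2}$)
$H{\left(a,f \right)} = 2 - 3 a^{2}$ ($H{\left(a,f \right)} = - 2 \left(-1 - - \frac{3 a^{2}}{2}\right) = - 2 \left(-1 + \frac{3 a^{2}}{2}\right) = 2 - 3 a^{2}$)
$s{\left(Y \right)} = \frac{31}{Y} - \frac{Y}{25}$ ($s{\left(Y \right)} = \frac{31}{Y} + \frac{Y}{2 - 3 \left(-3\right)^{2}} = \frac{31}{Y} + \frac{Y}{2 - 27} = \frac{31}{Y} + \frac{Y}{-25} = \frac{31}{Y} + Y \left(- \frac{1}{25}\right) = \frac{31}{Y} - \frac{Y}{25}$)
$s{\left(29 \right)} - 4112 = \left(\frac{31}{29} - \frac{29}{25}\right) - 4112 = - \frac{66}{725} - 4112 = - \frac{2981266}{725}$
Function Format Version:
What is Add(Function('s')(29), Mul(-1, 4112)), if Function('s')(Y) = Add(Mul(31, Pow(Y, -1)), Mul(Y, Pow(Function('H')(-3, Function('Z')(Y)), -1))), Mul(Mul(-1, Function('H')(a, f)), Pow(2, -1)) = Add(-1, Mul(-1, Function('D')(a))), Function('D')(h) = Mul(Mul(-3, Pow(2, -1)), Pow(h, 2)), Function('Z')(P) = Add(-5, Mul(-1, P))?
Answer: Rational(-2981266, 725) ≈ -4112.1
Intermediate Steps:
Function('D')(h) = Mul(Rational(-3, 2), Pow(h, 2)) (Function('D')(h) = Mul(Mul(-3, Rational(1, 2)), Pow(h, 2)) = Mul(Rational(-3, 2), Pow(h, 2)))
Function('H')(a, f) = Add(2, Mul(-3, Pow(a, 2))) (Function('H')(a, f) = Mul(-2, Add(-1, Mul(-1, Mul(Rational(-3, 2), Pow(a, 2))))) = Mul(-2, Add(-1, Mul(Rational(3, 2), Pow(a, 2)))) = Add(2, Mul(-3, Pow(a, 2))))
Function('s')(Y) = Add(Mul(31, Pow(Y, -1)), Mul(Rational(-1, 25), Y)) (Function('s')(Y) = Add(Mul(31, Pow(Y, -1)), Mul(Y, Pow(Add(2, Mul(-3, Pow(-3, 2))), -1))) = Add(Mul(31, Pow(Y, -1)), Mul(Y, Pow(Add(2, Mul(-3, 9)), -1))) = Add(Mul(31, Pow(Y, -1)), Mul(Y, Pow(Add(2, -27), -1))) = Add(Mul(31, Pow(Y, -1)), Mul(Y, Pow(-25, -1))) = Add(Mul(31, Pow(Y, -1)), Mul(Y, Rational(-1, 25))) = Add(Mul(31, Pow(Y, -1)), Mul(Rational(-1, 25), Y)))
Add(Function('s')(29), Mul(-1, 4112)) = Add(Add(Mul(31, Pow(29, -1)), Mul(Rational(-1, 25), 29)), Mul(-1, 4112)) = Add(Add(Mul(31, Rational(1, 29)), Rational(-29, 25)), -4112) = Add(Add(Rational(31, 29), Rational(-29, 25)), -4112) = Add(Rational(-66, 725), -4112) = Rational(-2981266, 725)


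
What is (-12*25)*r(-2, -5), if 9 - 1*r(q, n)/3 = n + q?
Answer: -14400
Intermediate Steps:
r(q, n) = 27 - 3*n - 3*q (r(q, n) = 27 - 3*(n + q) = 27 + (-3*n - 3*q) = 27 - 3*n - 3*q)
(-12*25)*r(-2, -5) = (-12*25)*(27 - 3*(-5) - 3*(-2)) = -300*(27 + 15 + 6) = -300*48 = -14400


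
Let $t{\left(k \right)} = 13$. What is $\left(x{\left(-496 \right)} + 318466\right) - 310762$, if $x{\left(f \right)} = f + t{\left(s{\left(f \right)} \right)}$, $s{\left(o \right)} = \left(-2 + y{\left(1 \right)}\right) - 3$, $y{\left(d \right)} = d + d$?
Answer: $7221$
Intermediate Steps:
$y{\left(d \right)} = 2 d$
$s{\left(o \right)} = -3$ ($s{\left(o \right)} = \left(-2 + 2 \cdot 1\right) - 3 = \left(-2 + 2\right) - 3 = 0 - 3 = -3$)
$x{\left(f \right)} = 13 + f$ ($x{\left(f \right)} = f + 13 = 13 + f$)
$\left(x{\left(-496 \right)} + 318466\right) - 310762 = \left(\left(13 - 496\right) + 318466\right) - 310762 = \left(-483 + 318466\right) - 310762 = 317983 - 310762 = 7221$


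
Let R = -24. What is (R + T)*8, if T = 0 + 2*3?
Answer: -144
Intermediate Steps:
T = 6 (T = 0 + 6 = 6)
(R + T)*8 = (-24 + 6)*8 = -18*8 = -144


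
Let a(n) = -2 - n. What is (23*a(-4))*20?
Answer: 920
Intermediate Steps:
(23*a(-4))*20 = (23*(-2 - 1*(-4)))*20 = (23*(-2 + 4))*20 = (23*2)*20 = 46*20 = 920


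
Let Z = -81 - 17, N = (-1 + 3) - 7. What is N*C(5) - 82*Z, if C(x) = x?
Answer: 8011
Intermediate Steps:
N = -5 (N = 2 - 7 = -5)
Z = -98
N*C(5) - 82*Z = -5*5 - 82*(-98) = -25 + 8036 = 8011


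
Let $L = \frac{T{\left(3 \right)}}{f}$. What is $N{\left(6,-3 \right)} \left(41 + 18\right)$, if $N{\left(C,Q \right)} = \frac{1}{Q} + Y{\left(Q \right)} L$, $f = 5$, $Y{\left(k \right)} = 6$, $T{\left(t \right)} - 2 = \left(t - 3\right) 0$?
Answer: $\frac{1829}{15} \approx 121.93$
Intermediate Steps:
$T{\left(t \right)} = 2$ ($T{\left(t \right)} = 2 + \left(t - 3\right) 0 = 2 + \left(-3 + t\right) 0 = 2 + 0 = 2$)
$L = \frac{2}{5} \approx 0.4$
$N{\left(C,Q \right)} = \frac{12}{5} + \frac{1}{Q}$ ($N{\left(C,Q \right)} = \frac{1}{Q} + 6 \cdot \frac{2}{5} = \frac{1}{Q} + \frac{12}{5} = \frac{12}{5} + \frac{1}{Q}$)
$N{\left(6,-3 \right)} \left(41 + 18\right) = \left(\frac{12}{5} + \frac{1}{-3}\right) \left(41 + 18\right) = \left(\frac{12}{5} - \frac{1}{3}\right) 59 = \frac{31}{15} \cdot 59 = \frac{1829}{15}$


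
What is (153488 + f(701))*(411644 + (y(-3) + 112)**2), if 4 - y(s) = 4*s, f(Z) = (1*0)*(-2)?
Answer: 65697161664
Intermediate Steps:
f(Z) = 0 (f(Z) = 0*(-2) = 0)
y(s) = 4 - 4*s
(153488 + f(701))*(411644 + (y(-3) + 112)**2) = (153488 + 0)*(411644 + ((4 - 4*(-3)) + 112)**2) = 153488*(411644 + ((4 + 12) + 112)**2) = 153488*(411644 + (16 + 112)**2) = 153488*(411644 + 128**2) = 153488*(411644 + 16384) = 153488*428028 = 65697161664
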